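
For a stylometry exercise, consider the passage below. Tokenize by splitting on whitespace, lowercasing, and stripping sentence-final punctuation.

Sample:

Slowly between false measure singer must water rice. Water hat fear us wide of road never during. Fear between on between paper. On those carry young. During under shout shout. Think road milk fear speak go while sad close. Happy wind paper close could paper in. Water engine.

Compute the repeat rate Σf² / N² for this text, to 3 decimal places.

0.036

Frequencies: between:3, water:3, fear:3, paper:3, road:2, during:2, on:2, shout:2, close:2, slowly:1, false:1, measure:1, singer:1, must:1, rice:1, hat:1, us:1, wide:1, of:1, never:1, … (15 more, each freq 1)
Σf² = 82; N² = 2304
Repeat rate = 82 / 2304 = 0.036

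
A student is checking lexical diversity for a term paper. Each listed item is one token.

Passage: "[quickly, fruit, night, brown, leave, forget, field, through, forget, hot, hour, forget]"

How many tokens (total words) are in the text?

Tokens: quickly, fruit, night, brown, leave, forget, field, through, forget, hot, hour, forget
N = 12

12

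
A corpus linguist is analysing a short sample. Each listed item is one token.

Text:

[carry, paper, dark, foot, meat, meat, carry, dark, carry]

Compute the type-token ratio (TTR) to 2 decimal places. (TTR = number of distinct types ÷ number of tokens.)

N = 9 tokens, V = 5 types.
TTR = V / N = 5 / 9 = 0.56

0.56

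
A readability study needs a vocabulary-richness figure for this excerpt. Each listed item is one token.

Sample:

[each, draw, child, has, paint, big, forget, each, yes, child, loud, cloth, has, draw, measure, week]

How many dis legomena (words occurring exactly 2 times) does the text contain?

4

Frequencies: each:2, draw:2, child:2, has:2, paint:1, big:1, forget:1, yes:1, loud:1, cloth:1, measure:1, week:1
Words with frequency 2: child, draw, each, has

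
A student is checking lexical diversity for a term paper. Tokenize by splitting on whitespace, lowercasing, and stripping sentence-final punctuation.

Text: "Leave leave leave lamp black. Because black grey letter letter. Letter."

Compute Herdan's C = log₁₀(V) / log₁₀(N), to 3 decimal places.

N = 11, V = 6.
log₁₀(V) = 0.778151, log₁₀(N) = 1.041393
C = 0.778151 / 1.041393 = 0.747

0.747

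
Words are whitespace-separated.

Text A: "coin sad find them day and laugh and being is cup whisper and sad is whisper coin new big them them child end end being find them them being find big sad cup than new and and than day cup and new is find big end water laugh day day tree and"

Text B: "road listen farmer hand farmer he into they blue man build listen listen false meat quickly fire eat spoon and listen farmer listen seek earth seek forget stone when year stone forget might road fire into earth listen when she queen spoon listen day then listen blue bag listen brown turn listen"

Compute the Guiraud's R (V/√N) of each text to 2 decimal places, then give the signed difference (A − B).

A: V=18, N=52, R=2.50
B: V=31, N=52, R=4.30
Difference = 2.50 − 4.30 = -1.80

-1.80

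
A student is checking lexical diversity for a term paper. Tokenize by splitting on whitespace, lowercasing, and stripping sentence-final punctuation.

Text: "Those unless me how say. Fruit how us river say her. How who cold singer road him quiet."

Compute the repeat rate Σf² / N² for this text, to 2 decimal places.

0.08

Frequencies: how:3, say:2, those:1, unless:1, me:1, fruit:1, us:1, river:1, her:1, who:1, cold:1, singer:1, road:1, him:1, quiet:1
Σf² = 26; N² = 324
Repeat rate = 26 / 324 = 0.08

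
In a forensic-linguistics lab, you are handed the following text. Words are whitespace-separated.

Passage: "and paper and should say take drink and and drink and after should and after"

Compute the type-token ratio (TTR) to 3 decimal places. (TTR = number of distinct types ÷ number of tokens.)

N = 15 tokens, V = 7 types.
TTR = V / N = 7 / 15 = 0.467

0.467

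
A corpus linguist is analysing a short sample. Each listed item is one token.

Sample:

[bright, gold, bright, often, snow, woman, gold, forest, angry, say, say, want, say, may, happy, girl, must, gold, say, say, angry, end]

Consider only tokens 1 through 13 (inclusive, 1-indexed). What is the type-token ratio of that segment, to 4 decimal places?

Segment tokens 1–13: bright, gold, bright, often, snow, woman, gold, forest, angry, say, say, want, say
Segment N = 13, segment V = 9.
TTR = 9 / 13 = 0.6923

0.6923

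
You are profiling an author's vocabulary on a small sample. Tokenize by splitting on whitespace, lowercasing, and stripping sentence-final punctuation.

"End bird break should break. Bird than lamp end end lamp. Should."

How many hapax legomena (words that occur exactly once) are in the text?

1

Frequencies: end:3, bird:2, break:2, should:2, lamp:2, than:1
Hapax (freq=1): than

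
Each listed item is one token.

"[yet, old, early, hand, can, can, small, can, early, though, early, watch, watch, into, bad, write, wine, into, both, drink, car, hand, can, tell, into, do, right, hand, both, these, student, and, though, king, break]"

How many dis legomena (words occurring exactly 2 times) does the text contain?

Frequencies: can:4, early:3, hand:3, into:3, though:2, watch:2, both:2, yet:1, old:1, small:1, bad:1, write:1, wine:1, drink:1, car:1, tell:1, do:1, right:1, these:1, student:1, … (3 more, each freq 1)
Words with frequency 2: both, though, watch

3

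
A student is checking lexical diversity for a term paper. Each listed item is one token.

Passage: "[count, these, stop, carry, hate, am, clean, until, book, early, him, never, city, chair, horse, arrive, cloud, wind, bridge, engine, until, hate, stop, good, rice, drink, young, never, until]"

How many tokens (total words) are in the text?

Tokens: count, these, stop, carry, hate, am, clean, until, book, early, him, never, city, chair, horse, arrive, cloud, wind, bridge, engine, until, hate, stop, good, rice, drink, young, never, until
N = 29

29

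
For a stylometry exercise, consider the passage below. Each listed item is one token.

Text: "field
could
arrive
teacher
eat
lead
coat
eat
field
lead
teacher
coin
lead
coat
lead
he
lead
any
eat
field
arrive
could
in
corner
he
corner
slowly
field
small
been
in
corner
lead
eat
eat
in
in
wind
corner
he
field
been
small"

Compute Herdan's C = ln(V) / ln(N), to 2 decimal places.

0.74

N = 43, V = 16.
ln(V) = 2.772589, ln(N) = 3.761200
C = 2.772589 / 3.761200 = 0.74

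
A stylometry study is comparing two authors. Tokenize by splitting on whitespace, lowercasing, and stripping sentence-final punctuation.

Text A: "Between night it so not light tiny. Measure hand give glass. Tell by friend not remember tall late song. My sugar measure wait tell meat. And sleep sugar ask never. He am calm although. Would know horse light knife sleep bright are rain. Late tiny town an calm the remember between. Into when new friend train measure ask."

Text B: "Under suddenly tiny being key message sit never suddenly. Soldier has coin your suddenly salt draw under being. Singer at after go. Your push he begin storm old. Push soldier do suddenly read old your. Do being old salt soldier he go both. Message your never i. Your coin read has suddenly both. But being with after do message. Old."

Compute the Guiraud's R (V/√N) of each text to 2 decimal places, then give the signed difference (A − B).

A: V=44, N=58, R=5.78
B: V=29, N=60, R=3.74
Difference = 5.78 − 3.74 = 2.04

2.04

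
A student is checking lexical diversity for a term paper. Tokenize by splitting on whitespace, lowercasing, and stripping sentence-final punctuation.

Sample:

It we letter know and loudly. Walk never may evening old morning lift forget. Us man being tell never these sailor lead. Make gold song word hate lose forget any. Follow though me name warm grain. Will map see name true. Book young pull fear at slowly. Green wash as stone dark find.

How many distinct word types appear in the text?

50

Distinct types: {and, any, as, at, being, book, dark, evening, fear, find, follow, forget, gold, grain, green, hate, it, know, lead, letter, lift, lose, loudly, make, man, map, may, me, morning, name, never, old, pull, sailor, see, slowly, song, stone, tell, these, though, true, us, walk, warm, wash, we, will, word, young}
V = 50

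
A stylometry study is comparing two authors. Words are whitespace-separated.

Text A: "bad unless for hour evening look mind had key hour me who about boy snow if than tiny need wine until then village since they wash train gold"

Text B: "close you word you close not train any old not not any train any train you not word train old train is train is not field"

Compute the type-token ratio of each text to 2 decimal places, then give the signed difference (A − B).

0.61

TTR(A) = 27/28 = 0.96
TTR(B) = 9/26 = 0.35
Difference = 0.96 − 0.35 = 0.61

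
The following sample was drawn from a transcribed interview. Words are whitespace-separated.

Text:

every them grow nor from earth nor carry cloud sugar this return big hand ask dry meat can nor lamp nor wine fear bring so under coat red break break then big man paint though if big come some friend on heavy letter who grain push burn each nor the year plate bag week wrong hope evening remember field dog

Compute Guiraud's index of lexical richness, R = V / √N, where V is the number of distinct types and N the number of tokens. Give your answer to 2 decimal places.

6.84

N = 60, V = 53.
√N = 7.745967
R = 53 / 7.745967 = 6.84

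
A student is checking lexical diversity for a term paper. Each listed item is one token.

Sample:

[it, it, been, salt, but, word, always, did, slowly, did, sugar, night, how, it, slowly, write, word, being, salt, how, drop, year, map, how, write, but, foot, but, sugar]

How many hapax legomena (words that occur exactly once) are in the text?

8

Frequencies: it:3, but:3, how:3, salt:2, word:2, did:2, slowly:2, sugar:2, write:2, been:1, always:1, night:1, being:1, drop:1, year:1, map:1, foot:1
Hapax (freq=1): always, been, being, drop, foot, map, night, year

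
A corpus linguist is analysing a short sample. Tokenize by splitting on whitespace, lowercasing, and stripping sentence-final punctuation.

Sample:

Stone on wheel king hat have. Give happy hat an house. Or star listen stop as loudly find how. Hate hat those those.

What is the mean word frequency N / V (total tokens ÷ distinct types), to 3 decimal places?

1.150

N = 23 tokens, V = 20 types.
Mean frequency = N / V = 23 / 20 = 1.150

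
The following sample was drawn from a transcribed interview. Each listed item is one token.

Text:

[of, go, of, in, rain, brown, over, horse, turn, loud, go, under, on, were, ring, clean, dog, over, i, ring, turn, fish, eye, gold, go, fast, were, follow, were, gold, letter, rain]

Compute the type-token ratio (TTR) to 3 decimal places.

0.688

N = 32 tokens, V = 22 types.
TTR = V / N = 22 / 32 = 0.688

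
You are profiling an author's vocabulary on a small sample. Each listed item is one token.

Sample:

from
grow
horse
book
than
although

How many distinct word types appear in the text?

6

Distinct types: {although, book, from, grow, horse, than}
V = 6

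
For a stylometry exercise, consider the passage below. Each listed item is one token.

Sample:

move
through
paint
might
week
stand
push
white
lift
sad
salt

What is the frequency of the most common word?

Frequencies: move:1, through:1, paint:1, might:1, week:1, stand:1, push:1, white:1, lift:1, sad:1, salt:1
Most common: 'move' with frequency 1.

1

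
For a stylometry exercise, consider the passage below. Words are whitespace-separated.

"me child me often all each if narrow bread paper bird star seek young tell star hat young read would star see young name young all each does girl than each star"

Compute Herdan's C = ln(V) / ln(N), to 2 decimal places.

0.89

N = 32, V = 22.
ln(V) = 3.091042, ln(N) = 3.465736
C = 3.091042 / 3.465736 = 0.89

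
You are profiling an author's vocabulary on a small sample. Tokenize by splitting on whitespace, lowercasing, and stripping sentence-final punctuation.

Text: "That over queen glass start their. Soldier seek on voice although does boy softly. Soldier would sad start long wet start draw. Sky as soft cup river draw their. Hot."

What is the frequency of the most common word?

Frequencies: start:3, their:2, soldier:2, draw:2, that:1, over:1, queen:1, glass:1, seek:1, on:1, voice:1, although:1, does:1, boy:1, softly:1, would:1, sad:1, long:1, wet:1, sky:1, … (5 more, each freq 1)
Most common: 'start' with frequency 3.

3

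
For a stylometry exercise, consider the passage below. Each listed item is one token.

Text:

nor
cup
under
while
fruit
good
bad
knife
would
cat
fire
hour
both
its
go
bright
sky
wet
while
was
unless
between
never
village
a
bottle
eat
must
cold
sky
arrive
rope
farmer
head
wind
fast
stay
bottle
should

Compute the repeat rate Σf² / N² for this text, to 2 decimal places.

Frequencies: while:2, sky:2, bottle:2, nor:1, cup:1, under:1, fruit:1, good:1, bad:1, knife:1, would:1, cat:1, fire:1, hour:1, both:1, its:1, go:1, bright:1, wet:1, was:1, … (16 more, each freq 1)
Σf² = 45; N² = 1521
Repeat rate = 45 / 1521 = 0.03

0.03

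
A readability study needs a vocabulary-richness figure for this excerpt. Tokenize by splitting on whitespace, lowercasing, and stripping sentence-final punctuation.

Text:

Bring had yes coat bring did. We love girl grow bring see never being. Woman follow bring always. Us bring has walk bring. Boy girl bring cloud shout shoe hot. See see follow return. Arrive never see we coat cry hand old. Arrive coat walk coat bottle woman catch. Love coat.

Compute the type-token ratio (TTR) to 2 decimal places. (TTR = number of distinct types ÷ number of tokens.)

N = 51 tokens, V = 30 types.
TTR = V / N = 30 / 51 = 0.59

0.59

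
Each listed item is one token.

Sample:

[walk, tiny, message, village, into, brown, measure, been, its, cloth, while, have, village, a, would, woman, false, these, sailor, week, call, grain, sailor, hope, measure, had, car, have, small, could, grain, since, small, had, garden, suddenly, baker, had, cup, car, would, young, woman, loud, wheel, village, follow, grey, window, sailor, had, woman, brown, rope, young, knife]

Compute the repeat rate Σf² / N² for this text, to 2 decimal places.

0.03

Frequencies: had:4, village:3, woman:3, sailor:3, brown:2, measure:2, have:2, would:2, grain:2, car:2, small:2, young:2, walk:1, tiny:1, message:1, into:1, been:1, its:1, cloth:1, while:1, … (19 more, each freq 1)
Σf² = 102; N² = 3136
Repeat rate = 102 / 3136 = 0.03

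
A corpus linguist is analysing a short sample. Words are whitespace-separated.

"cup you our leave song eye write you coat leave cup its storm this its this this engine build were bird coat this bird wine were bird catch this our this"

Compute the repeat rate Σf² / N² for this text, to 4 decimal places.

Frequencies: this:6, bird:3, cup:2, you:2, our:2, leave:2, coat:2, its:2, were:2, song:1, eye:1, write:1, storm:1, engine:1, build:1, wine:1, catch:1
Σf² = 81; N² = 961
Repeat rate = 81 / 961 = 0.0843

0.0843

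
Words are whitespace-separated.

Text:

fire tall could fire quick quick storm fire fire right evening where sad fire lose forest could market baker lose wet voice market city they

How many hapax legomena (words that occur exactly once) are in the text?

Frequencies: fire:5, could:2, quick:2, lose:2, market:2, tall:1, storm:1, right:1, evening:1, where:1, sad:1, forest:1, baker:1, wet:1, voice:1, city:1, they:1
Hapax (freq=1): baker, city, evening, forest, right, sad, storm, tall, they, voice, wet, where

12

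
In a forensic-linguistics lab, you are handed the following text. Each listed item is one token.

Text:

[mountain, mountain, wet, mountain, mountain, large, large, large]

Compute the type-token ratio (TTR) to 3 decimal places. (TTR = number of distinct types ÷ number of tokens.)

N = 8 tokens, V = 3 types.
TTR = V / N = 3 / 8 = 0.375

0.375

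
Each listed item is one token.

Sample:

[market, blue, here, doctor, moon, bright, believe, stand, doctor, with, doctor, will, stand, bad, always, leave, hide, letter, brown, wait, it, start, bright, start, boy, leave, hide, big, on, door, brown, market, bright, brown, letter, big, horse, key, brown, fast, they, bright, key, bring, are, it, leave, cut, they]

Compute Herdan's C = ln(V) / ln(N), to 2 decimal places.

N = 49, V = 30.
ln(V) = 3.401197, ln(N) = 3.891820
C = 3.401197 / 3.891820 = 0.87

0.87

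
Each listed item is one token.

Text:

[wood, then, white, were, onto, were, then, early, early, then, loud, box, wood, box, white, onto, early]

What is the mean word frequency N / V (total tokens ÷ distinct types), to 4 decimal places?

N = 17 tokens, V = 8 types.
Mean frequency = N / V = 17 / 8 = 2.1250

2.1250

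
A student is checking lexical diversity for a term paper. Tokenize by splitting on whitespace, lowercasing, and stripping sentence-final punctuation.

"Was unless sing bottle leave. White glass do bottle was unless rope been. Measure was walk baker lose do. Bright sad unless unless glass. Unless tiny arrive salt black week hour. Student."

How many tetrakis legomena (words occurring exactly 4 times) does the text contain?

0

Frequencies: unless:5, was:3, bottle:2, glass:2, do:2, sing:1, leave:1, white:1, rope:1, been:1, measure:1, walk:1, baker:1, lose:1, bright:1, sad:1, tiny:1, arrive:1, salt:1, black:1, … (3 more, each freq 1)
Words with frequency 4: (none)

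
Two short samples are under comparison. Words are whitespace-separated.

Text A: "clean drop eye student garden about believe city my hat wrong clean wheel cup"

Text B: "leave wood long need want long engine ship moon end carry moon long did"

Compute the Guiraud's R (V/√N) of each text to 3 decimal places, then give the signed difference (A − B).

0.534

A: V=13, N=14, R=3.474
B: V=11, N=14, R=2.940
Difference = 3.474 − 2.940 = 0.534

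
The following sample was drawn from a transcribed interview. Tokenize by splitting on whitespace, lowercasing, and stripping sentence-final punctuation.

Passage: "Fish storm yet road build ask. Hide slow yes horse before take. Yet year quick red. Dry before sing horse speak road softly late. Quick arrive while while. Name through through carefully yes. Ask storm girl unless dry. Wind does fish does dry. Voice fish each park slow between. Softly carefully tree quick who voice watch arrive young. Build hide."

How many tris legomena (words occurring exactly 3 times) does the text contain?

3

Frequencies: fish:3, quick:3, dry:3, storm:2, yet:2, road:2, build:2, ask:2, hide:2, slow:2, yes:2, horse:2, before:2, softly:2, arrive:2, while:2, through:2, carefully:2, does:2, voice:2, … (17 more, each freq 1)
Words with frequency 3: dry, fish, quick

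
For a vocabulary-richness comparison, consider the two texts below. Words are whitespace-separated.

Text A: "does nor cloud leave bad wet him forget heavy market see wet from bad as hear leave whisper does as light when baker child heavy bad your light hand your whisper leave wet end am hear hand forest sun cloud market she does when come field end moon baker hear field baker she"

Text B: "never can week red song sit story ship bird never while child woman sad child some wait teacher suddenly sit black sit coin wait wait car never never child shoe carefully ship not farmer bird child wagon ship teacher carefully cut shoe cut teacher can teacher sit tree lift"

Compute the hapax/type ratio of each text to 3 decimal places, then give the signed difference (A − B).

-0.228

A: hapax=11, V=29, ratio=0.379
B: hapax=17, V=28, ratio=0.607
Difference = 0.379 − 0.607 = -0.228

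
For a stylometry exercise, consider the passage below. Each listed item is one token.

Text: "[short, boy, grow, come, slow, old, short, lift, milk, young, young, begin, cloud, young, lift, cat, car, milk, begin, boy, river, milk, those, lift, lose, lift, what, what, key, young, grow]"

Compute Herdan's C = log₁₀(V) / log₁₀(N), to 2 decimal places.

0.84

N = 31, V = 18.
log₁₀(V) = 1.255273, log₁₀(N) = 1.491362
C = 1.255273 / 1.491362 = 0.84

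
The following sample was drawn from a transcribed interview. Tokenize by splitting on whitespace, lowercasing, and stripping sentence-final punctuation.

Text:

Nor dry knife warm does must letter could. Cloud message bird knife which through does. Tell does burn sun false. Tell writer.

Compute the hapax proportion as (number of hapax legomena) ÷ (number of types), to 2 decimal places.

0.83

Frequencies: does:3, knife:2, tell:2, nor:1, dry:1, warm:1, must:1, letter:1, could:1, cloud:1, message:1, bird:1, which:1, through:1, burn:1, sun:1, false:1, writer:1
Hapax count = 15; type count = 18.
Ratio = 15 / 18 = 0.83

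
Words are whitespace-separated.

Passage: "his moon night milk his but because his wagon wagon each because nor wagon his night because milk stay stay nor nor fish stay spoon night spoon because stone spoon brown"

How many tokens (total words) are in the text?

31

Tokens: his, moon, night, milk, his, but, because, his, wagon, wagon, each, because, nor, wagon, his, night, because, milk, stay, stay, nor, nor, fish, stay, spoon, night, spoon, because, stone, spoon, brown
N = 31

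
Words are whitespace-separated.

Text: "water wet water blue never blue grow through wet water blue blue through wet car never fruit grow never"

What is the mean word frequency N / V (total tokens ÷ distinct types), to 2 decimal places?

2.38

N = 19 tokens, V = 8 types.
Mean frequency = N / V = 19 / 8 = 2.38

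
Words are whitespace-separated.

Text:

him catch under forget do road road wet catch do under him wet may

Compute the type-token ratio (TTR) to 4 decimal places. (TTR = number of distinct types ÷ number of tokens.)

N = 14 tokens, V = 8 types.
TTR = V / N = 8 / 14 = 0.5714

0.5714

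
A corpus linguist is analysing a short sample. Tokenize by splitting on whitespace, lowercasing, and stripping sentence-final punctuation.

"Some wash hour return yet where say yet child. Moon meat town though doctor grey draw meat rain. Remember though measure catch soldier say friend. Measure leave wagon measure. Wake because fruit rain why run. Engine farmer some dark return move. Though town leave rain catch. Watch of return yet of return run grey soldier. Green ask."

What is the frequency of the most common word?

4

Frequencies: return:4, yet:3, though:3, rain:3, measure:3, some:2, say:2, meat:2, town:2, grey:2, catch:2, soldier:2, leave:2, run:2, of:2, wash:1, hour:1, where:1, child:1, moon:1, … (16 more, each freq 1)
Most common: 'return' with frequency 4.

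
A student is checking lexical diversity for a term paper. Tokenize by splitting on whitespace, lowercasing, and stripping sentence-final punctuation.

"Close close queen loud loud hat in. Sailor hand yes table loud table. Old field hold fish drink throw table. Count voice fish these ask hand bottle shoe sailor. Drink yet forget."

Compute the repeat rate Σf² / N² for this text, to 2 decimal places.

0.05

Frequencies: loud:3, table:3, close:2, sailor:2, hand:2, fish:2, drink:2, queen:1, hat:1, in:1, yes:1, old:1, field:1, hold:1, throw:1, count:1, voice:1, these:1, ask:1, bottle:1, … (3 more, each freq 1)
Σf² = 54; N² = 1024
Repeat rate = 54 / 1024 = 0.05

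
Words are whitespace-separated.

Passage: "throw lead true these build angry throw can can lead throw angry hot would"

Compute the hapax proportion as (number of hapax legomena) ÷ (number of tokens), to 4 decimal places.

Frequencies: throw:3, lead:2, angry:2, can:2, true:1, these:1, build:1, hot:1, would:1
Hapax count = 5; token count = 14.
Ratio = 5 / 14 = 0.3571

0.3571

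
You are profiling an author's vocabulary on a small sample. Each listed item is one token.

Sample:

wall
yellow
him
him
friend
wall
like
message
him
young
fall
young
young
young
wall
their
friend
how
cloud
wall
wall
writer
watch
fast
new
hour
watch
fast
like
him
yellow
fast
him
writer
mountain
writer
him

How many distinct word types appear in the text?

Distinct types: {cloud, fall, fast, friend, him, hour, how, like, message, mountain, new, their, wall, watch, writer, yellow, young}
V = 17

17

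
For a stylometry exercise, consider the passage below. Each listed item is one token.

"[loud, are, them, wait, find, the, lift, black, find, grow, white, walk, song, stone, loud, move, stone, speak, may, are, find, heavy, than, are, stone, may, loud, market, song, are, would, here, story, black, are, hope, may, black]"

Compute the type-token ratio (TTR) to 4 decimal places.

0.6053

N = 38 tokens, V = 23 types.
TTR = V / N = 23 / 38 = 0.6053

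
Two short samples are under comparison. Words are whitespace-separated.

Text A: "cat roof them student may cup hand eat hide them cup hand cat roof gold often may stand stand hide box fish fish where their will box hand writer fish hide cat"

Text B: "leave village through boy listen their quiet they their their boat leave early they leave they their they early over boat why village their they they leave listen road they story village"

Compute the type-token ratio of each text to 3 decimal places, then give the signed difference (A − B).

TTR(A) = 18/32 = 0.563
TTR(B) = 14/32 = 0.438
Difference = 0.563 − 0.438 = 0.125

0.125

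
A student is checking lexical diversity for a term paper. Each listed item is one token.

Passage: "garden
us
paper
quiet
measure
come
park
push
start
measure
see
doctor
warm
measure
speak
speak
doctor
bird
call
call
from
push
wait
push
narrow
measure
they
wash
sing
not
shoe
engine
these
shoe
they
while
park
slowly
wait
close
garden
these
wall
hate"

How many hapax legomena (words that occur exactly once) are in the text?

19

Frequencies: measure:4, push:3, garden:2, park:2, doctor:2, speak:2, call:2, wait:2, they:2, shoe:2, these:2, us:1, paper:1, quiet:1, come:1, start:1, see:1, warm:1, bird:1, from:1, … (10 more, each freq 1)
Hapax (freq=1): bird, close, come, engine, from, hate, narrow, not, paper, quiet, see, sing, slowly, start, us, wall, warm, wash, while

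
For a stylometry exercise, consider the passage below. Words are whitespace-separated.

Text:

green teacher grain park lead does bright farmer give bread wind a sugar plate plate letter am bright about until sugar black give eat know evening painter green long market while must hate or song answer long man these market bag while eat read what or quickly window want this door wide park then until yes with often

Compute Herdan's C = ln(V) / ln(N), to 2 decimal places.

0.94

N = 58, V = 46.
ln(V) = 3.828641, ln(N) = 4.060443
C = 3.828641 / 4.060443 = 0.94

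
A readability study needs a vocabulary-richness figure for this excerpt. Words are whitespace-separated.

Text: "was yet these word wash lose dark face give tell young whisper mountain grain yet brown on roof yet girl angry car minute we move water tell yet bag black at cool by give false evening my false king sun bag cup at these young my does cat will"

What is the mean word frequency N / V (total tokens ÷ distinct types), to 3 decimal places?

N = 49 tokens, V = 38 types.
Mean frequency = N / V = 49 / 38 = 1.289

1.289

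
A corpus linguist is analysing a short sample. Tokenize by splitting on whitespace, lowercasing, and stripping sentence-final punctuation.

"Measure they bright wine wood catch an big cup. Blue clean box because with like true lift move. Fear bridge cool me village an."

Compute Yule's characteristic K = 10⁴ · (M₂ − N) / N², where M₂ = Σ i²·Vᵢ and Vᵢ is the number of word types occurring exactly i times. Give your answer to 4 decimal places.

34.7222

Frequencies: an:2, measure:1, they:1, bright:1, wine:1, wood:1, catch:1, big:1, cup:1, blue:1, clean:1, box:1, because:1, with:1, like:1, true:1, lift:1, move:1, fear:1, bridge:1, … (3 more, each freq 1)
N = 24. Frequency spectrum: V_1=22, V_2=1
M₂ = 1²·22 + 2²·1 = 26
K = 10000 × (26 − 24) / 24² = 34.7222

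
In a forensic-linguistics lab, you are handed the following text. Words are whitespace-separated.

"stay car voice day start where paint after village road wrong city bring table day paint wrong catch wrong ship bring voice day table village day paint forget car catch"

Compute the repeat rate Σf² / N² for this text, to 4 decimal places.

Frequencies: day:4, paint:3, wrong:3, car:2, voice:2, village:2, bring:2, table:2, catch:2, stay:1, start:1, where:1, after:1, road:1, city:1, ship:1, forget:1
Σf² = 66; N² = 900
Repeat rate = 66 / 900 = 0.0733

0.0733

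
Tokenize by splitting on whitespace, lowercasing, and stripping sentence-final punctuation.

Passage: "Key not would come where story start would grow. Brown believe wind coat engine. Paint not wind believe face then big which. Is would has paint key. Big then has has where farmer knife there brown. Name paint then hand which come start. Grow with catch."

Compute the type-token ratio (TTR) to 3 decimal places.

0.587

N = 46 tokens, V = 27 types.
TTR = V / N = 27 / 46 = 0.587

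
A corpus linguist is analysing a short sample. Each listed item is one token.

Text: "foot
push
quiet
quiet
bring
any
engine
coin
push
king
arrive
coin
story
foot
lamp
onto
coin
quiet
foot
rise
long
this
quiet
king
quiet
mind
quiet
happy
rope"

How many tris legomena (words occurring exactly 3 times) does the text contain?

2

Frequencies: quiet:6, foot:3, coin:3, push:2, king:2, bring:1, any:1, engine:1, arrive:1, story:1, lamp:1, onto:1, rise:1, long:1, this:1, mind:1, happy:1, rope:1
Words with frequency 3: coin, foot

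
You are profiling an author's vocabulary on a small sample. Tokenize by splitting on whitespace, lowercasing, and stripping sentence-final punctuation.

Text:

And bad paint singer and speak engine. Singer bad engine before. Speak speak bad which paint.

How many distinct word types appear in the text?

8

Distinct types: {and, bad, before, engine, paint, singer, speak, which}
V = 8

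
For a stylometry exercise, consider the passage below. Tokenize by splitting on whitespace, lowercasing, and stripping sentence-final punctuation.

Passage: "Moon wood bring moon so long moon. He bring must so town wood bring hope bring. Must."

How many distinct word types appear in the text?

Distinct types: {bring, he, hope, long, moon, must, so, town, wood}
V = 9

9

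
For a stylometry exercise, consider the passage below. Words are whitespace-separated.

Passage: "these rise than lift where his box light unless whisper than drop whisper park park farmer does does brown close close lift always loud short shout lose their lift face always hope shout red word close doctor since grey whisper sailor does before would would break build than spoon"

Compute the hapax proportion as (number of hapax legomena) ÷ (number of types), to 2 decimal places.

Frequencies: than:3, lift:3, whisper:3, does:3, close:3, park:2, always:2, shout:2, would:2, these:1, rise:1, where:1, his:1, box:1, light:1, unless:1, drop:1, farmer:1, brown:1, loud:1, … (15 more, each freq 1)
Hapax count = 26; type count = 35.
Ratio = 26 / 35 = 0.74

0.74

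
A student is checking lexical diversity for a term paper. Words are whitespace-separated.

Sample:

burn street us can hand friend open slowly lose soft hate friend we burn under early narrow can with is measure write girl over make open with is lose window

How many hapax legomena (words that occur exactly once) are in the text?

Frequencies: burn:2, can:2, friend:2, open:2, lose:2, with:2, is:2, street:1, us:1, hand:1, slowly:1, soft:1, hate:1, we:1, under:1, early:1, narrow:1, measure:1, write:1, girl:1, … (3 more, each freq 1)
Hapax (freq=1): early, girl, hand, hate, make, measure, narrow, over, slowly, soft, street, under, us, we, window, write

16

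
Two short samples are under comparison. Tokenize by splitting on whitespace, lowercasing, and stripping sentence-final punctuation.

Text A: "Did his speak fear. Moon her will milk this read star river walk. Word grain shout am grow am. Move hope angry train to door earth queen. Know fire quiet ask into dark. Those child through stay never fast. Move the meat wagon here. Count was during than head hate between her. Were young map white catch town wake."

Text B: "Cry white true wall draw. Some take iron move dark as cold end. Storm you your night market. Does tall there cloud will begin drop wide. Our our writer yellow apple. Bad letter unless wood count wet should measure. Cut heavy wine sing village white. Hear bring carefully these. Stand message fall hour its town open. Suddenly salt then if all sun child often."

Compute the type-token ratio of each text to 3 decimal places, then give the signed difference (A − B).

-0.020

TTR(A) = 56/59 = 0.949
TTR(B) = 62/64 = 0.969
Difference = 0.949 − 0.969 = -0.020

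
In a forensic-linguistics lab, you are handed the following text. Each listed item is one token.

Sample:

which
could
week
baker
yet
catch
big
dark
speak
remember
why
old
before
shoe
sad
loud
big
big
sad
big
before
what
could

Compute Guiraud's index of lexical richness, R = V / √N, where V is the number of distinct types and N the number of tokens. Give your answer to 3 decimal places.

3.545

N = 23, V = 17.
√N = 4.795832
R = 17 / 4.795832 = 3.545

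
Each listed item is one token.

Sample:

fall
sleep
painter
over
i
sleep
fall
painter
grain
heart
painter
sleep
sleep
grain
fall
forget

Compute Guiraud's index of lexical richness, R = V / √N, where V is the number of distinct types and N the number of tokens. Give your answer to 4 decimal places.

2.0000

N = 16, V = 8.
√N = 4.000000
R = 8 / 4.000000 = 2.0000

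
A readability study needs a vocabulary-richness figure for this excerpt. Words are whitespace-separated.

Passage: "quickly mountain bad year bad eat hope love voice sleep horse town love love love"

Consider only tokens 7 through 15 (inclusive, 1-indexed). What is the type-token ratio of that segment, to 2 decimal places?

Segment tokens 7–15: hope, love, voice, sleep, horse, town, love, love, love
Segment N = 9, segment V = 6.
TTR = 6 / 9 = 0.67

0.67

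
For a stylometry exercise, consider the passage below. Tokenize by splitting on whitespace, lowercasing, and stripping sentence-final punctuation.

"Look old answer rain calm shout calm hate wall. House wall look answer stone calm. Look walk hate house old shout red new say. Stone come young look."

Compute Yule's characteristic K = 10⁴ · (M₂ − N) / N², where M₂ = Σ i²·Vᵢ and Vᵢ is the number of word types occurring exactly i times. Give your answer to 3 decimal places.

408.163

Frequencies: look:4, calm:3, old:2, answer:2, shout:2, hate:2, wall:2, house:2, stone:2, rain:1, walk:1, red:1, new:1, say:1, come:1, young:1
N = 28. Frequency spectrum: V_1=7, V_2=7, V_3=1, V_4=1
M₂ = 1²·7 + 2²·7 + 3²·1 + 4²·1 = 60
K = 10000 × (60 − 28) / 28² = 408.163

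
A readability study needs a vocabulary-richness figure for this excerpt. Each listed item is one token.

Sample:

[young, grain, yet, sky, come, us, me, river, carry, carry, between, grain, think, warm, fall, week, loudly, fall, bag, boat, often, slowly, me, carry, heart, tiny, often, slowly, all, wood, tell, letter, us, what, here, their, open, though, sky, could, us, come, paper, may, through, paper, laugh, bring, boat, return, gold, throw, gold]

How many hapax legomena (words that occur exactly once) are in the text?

Frequencies: us:3, carry:3, grain:2, sky:2, come:2, me:2, fall:2, boat:2, often:2, slowly:2, paper:2, gold:2, young:1, yet:1, river:1, between:1, think:1, warm:1, week:1, loudly:1, … (19 more, each freq 1)
Hapax (freq=1): all, bag, between, bring, could, heart, here, laugh, letter, loudly, may, open, return, river, tell, their, think, though, through, throw, tiny, warm, week, what, wood, yet, young

27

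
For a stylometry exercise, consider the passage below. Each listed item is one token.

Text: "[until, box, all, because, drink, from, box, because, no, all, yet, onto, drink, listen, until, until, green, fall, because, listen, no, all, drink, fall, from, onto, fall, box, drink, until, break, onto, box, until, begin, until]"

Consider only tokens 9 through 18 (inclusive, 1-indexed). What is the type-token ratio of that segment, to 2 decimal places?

0.90

Segment tokens 9–18: no, all, yet, onto, drink, listen, until, until, green, fall
Segment N = 10, segment V = 9.
TTR = 9 / 10 = 0.90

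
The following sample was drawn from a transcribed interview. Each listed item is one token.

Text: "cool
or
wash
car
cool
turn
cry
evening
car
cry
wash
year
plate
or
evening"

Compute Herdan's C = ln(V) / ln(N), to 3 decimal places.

N = 15, V = 9.
ln(V) = 2.197225, ln(N) = 2.708050
C = 2.197225 / 2.708050 = 0.811

0.811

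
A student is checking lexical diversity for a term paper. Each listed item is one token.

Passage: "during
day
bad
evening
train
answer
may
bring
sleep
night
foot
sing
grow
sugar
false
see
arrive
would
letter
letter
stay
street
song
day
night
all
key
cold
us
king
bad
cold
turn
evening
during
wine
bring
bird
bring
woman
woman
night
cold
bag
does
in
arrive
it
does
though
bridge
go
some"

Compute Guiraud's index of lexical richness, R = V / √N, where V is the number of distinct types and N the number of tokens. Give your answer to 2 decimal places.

5.36

N = 53, V = 39.
√N = 7.280110
R = 39 / 7.280110 = 5.36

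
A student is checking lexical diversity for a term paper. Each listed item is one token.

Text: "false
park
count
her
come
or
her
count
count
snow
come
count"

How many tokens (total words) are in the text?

12

Tokens: false, park, count, her, come, or, her, count, count, snow, come, count
N = 12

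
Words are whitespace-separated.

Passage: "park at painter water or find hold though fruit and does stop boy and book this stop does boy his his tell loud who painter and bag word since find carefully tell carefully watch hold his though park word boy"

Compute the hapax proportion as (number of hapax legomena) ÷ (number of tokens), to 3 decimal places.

0.275

Frequencies: and:3, boy:3, his:3, park:2, painter:2, find:2, hold:2, though:2, does:2, stop:2, tell:2, word:2, carefully:2, at:1, water:1, or:1, fruit:1, book:1, this:1, loud:1, … (4 more, each freq 1)
Hapax count = 11; token count = 40.
Ratio = 11 / 40 = 0.275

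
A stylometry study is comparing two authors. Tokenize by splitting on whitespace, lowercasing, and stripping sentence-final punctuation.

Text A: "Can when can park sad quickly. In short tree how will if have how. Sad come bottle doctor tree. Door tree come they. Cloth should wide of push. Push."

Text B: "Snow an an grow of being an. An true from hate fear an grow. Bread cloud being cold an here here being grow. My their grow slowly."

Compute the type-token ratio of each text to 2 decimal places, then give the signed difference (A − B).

TTR(A) = 22/29 = 0.76
TTR(B) = 16/27 = 0.59
Difference = 0.76 − 0.59 = 0.17

0.17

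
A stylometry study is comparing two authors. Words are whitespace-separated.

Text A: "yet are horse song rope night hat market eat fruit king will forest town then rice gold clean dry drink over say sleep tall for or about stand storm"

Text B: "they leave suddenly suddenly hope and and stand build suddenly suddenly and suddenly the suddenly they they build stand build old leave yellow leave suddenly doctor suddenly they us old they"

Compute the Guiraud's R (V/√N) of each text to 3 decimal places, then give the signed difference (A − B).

A: V=29, N=29, R=5.385
B: V=12, N=31, R=2.155
Difference = 5.385 − 2.155 = 3.230

3.230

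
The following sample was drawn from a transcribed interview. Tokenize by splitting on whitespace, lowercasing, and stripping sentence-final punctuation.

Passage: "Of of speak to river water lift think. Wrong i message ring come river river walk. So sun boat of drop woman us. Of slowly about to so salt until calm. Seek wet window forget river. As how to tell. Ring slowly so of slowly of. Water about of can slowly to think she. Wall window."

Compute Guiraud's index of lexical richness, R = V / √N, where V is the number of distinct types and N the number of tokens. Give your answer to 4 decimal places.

N = 56, V = 34.
√N = 7.483315
R = 34 / 7.483315 = 4.5434

4.5434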